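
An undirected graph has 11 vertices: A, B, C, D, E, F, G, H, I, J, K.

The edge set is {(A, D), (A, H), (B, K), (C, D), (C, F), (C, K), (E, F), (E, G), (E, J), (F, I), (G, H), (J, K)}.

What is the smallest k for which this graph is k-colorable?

The cycle C-F-E-J-K-C has odd length 5, so it cannot be 2-colored; at least 3 colors are needed.
3 colors suffice: A=red, B=blue, C=green, D=blue, E=red, F=blue, G=blue, H=green, I=red, J=blue, K=red. Every edge joins two different colors.

3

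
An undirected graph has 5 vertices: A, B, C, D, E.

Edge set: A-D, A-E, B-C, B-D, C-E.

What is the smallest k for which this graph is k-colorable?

The cycle B-D-A-E-C-B has odd length 5, so it cannot be 2-colored; at least 3 colors are needed.
A valid assignment using 3 colors: A=1, B=1, C=2, D=2, E=3. No two adjacent vertices share a color.

3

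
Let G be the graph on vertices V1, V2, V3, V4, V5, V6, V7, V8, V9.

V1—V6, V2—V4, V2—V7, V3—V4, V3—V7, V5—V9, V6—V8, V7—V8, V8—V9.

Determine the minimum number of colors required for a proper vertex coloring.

V2 and V4 are adjacent, so at least 2 colors are needed.
A valid assignment using 2 colors: V1=1, V2=1, V3=1, V4=2, V5=1, V6=2, V7=2, V8=1, V9=2. Every edge joins two different colors.

2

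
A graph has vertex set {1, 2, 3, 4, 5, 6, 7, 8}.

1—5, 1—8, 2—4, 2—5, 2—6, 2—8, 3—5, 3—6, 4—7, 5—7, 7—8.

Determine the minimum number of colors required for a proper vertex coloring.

2

3 and 6 are adjacent, so at least 2 colors are needed.
A valid assignment using 2 colors: 1=a, 2=a, 3=a, 4=b, 5=b, 6=b, 7=a, 8=b. Each edge has distinct colors on its endpoints.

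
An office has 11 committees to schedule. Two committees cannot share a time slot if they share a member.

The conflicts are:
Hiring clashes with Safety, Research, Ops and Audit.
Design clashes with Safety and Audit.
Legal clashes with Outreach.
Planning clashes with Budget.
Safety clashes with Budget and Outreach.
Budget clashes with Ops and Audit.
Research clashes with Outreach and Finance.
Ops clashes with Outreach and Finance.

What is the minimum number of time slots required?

2

Budget and Audit conflict, so at least 2 time slots are needed.
2 time slots suffice: time slot 1 → {Hiring, Design, Budget, Outreach, Finance}; time slot 2 → {Legal, Planning, Safety, Research, Ops, Audit}. No two conflicting committees share a time slot.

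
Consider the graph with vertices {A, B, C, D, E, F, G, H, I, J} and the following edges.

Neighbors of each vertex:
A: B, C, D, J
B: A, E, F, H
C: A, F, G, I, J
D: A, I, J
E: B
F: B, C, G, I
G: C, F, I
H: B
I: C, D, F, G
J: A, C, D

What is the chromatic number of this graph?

C, F, G, I are pairwise adjacent (a clique of size 4), so at least 4 colors are needed.
One proper 4-coloring: A=blue, B=red, C=red, D=red, E=blue, F=blue, G=yellow, H=blue, I=green, J=green. Each edge has distinct colors on its endpoints.

4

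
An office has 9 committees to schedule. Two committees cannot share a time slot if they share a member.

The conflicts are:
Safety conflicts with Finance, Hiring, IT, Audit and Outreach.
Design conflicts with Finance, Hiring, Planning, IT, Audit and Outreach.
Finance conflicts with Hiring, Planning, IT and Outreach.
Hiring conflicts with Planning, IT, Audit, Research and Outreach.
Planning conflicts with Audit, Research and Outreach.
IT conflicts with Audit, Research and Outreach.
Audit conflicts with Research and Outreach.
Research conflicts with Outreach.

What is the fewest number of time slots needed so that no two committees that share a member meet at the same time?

Safety, Finance, Hiring, IT, Outreach are mutually in conflict, so at least 5 time slots are needed.
A valid assignment using 5 time slots: Safety=5, Design=5, Finance=4, Hiring=1, Planning=3, IT=3, Audit=4, Research=5, Outreach=2. No two conflicting committees share a time slot.

5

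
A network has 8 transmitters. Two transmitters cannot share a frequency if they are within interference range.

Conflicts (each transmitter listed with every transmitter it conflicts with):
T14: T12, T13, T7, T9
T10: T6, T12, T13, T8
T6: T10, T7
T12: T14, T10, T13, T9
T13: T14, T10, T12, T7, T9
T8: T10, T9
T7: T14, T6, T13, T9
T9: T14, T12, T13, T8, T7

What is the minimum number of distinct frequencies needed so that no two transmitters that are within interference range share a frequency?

T14, T12, T13, T9 are mutually in conflict, so at least 4 frequencies are needed.
4 frequencies suffice: frequency 1 → {T10, T9}; frequency 2 → {T6, T13, T8}; frequency 3 → {T12, T7}; frequency 4 → {T14}. Every pair that conflicts lands in different frequencies.

4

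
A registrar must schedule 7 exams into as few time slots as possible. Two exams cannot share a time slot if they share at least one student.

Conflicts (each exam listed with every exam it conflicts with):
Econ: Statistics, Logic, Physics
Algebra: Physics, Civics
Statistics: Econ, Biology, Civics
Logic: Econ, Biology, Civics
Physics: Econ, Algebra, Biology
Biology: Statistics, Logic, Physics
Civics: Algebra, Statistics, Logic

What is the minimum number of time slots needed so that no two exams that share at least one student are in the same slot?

The cycle Econ-Logic-Civics-Algebra-Physics-Econ has odd length 5, so it cannot be 2-colored; at least 3 time slots are needed.
3 time slots suffice: Econ=3, Algebra=2, Statistics=2, Logic=2, Physics=1, Biology=3, Civics=1. No two conflicting exams share a time slot.

3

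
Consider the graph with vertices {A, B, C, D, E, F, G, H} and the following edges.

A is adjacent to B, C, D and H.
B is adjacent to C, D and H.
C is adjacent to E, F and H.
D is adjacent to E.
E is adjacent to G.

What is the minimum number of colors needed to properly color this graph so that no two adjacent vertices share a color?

4

A, B, C, H are pairwise adjacent (a clique of size 4), so at least 4 colors are needed.
4 colors suffice: color 1 → {C, D, G}; color 2 → {A, E, F}; color 3 → {B}; color 4 → {H}. No two adjacent vertices share a color.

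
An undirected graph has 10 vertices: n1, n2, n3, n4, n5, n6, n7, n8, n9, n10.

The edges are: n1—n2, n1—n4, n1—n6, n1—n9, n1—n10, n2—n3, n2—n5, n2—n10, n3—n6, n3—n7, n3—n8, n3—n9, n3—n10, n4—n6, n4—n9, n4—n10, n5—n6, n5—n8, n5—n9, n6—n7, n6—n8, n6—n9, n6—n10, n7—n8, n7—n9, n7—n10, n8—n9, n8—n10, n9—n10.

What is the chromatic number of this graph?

n3, n6, n7, n8, n9, n10 are mutually adjacent (a clique of size 6), so at least 6 colors are needed.
One proper 6-coloring: n1=4, n2=1, n3=5, n4=5, n5=2, n6=1, n7=6, n8=4, n9=3, n10=2. Every edge joins two different colors.

6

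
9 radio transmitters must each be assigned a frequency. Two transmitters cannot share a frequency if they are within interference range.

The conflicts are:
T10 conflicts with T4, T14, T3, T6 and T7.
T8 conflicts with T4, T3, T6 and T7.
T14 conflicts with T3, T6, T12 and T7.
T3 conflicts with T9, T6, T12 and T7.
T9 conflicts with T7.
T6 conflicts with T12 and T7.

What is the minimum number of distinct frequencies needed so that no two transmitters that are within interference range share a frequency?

T10, T14, T3, T6, T7 all conflict with each other, so at least 5 frequencies are needed.
5 frequencies suffice: frequency 1 → {T4, T3}; frequency 2 → {T12, T7}; frequency 3 → {T9, T6}; frequency 4 → {T8, T14}; frequency 5 → {T10}. No two conflicting transmitters share a frequency.

5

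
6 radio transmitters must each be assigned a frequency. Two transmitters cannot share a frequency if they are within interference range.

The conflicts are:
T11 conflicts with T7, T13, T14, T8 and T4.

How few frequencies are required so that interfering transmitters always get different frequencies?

2

T11 and T13 conflict, so at least 2 frequencies are needed.
Using 2 frequencies: T11=1, T7=2, T13=2, T14=2, T8=2, T4=2. Every pair that conflicts lands in different frequencies.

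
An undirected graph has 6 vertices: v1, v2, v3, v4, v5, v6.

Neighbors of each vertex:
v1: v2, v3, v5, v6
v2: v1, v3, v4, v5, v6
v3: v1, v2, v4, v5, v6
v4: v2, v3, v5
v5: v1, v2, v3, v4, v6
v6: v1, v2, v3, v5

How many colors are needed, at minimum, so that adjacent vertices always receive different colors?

5

v1, v2, v3, v5, v6 form a clique, so at least 5 colors are needed.
5 colors suffice: color 1 → {v5}; color 2 → {v3}; color 3 → {v2}; color 4 → {v1, v4}; color 5 → {v6}. Each edge has distinct colors on its endpoints.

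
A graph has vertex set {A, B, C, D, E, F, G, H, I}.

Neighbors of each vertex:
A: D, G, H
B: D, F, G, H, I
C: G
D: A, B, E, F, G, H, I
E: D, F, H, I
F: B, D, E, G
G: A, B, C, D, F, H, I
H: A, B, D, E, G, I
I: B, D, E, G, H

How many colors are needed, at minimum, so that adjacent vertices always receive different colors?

B, D, G, H, I are mutually adjacent (a clique of size 5), so at least 5 colors are needed.
A valid assignment using 5 colors: A=4, B=5, C=1, D=1, E=2, F=3, G=2, H=3, I=4. Every edge joins two different colors.

5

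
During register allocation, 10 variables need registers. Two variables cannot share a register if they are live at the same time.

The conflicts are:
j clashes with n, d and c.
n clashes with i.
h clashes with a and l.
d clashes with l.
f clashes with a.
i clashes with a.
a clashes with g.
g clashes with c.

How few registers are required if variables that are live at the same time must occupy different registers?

The cycle d-j-c-g-a-h-l-d has odd length 7, so it cannot be 2-colored; at least 3 registers are needed.
3 registers suffice: register 1 → {j, a, l}; register 2 → {h, d, f, i, g}; register 3 → {n, c}. No two conflicting variables share a register.

3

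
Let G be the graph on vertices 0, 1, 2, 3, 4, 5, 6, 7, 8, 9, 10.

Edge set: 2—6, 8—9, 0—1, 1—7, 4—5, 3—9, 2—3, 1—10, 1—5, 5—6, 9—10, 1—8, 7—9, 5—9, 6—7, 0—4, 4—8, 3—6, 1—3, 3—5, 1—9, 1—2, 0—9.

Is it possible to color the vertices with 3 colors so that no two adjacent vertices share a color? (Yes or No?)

No

1, 3, 5, 9 are mutually adjacent (a clique of size 4), so at least 4 colors are needed.
So 3 colors are not enough.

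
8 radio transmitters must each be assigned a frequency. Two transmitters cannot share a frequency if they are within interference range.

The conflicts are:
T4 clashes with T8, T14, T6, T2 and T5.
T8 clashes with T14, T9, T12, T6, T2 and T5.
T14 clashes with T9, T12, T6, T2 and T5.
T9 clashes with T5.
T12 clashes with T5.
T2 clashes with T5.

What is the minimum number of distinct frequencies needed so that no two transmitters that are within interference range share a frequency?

T4, T8, T14, T2, T5 are mutually in conflict, so at least 5 frequencies are needed.
Using 5 frequencies: T4=4, T8=2, T14=1, T9=4, T12=4, T6=3, T2=5, T5=3. Every pair that conflicts lands in different frequencies.

5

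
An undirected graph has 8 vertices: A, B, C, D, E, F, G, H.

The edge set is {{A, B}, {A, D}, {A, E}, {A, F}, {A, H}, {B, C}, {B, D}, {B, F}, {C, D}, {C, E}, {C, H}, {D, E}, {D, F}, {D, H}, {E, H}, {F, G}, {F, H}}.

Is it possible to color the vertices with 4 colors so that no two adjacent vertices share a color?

Yes

The chromatic number is 4. C, D, E, H are mutually adjacent (a clique of size 4), so at least 4 colors are needed.
4 colors suffice: color 1 → {D, G}; color 2 → {E, F}; color 3 → {B, H}; color 4 → {A, C}.
That is already a proper 4-coloring.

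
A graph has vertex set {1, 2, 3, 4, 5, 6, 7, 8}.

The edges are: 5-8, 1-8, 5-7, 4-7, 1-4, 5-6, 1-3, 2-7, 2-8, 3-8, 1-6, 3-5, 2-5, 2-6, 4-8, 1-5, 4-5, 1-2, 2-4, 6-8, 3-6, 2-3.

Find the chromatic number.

6

1, 2, 3, 5, 6, 8 are pairwise adjacent (a clique of size 6), so at least 6 colors are needed.
6 colors suffice: color a → {5}; color b → {2}; color c → {1, 7}; color d → {8}; color e → {3, 4}; color f → {6}. Each edge has distinct colors on its endpoints.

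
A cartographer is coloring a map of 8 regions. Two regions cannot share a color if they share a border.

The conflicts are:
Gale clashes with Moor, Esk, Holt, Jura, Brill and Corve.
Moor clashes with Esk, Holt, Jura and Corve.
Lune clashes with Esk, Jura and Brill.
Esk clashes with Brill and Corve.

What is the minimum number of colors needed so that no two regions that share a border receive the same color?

4

Gale, Moor, Esk, Corve all conflict with each other, so at least 4 colors are needed.
One proper 4-coloring: Gale=1, Moor=3, Lune=1, Esk=2, Holt=2, Jura=2, Brill=3, Corve=4. Every pair that conflicts lands in different colors.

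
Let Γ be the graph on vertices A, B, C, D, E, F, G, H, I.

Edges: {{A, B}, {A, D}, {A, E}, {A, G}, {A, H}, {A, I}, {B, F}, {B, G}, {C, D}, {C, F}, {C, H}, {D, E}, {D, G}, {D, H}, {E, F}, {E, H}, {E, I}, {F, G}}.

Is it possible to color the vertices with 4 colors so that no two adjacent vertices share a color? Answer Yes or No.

Yes

The chromatic number is 4. A, D, E, H are pairwise adjacent (a clique of size 4), so at least 4 colors are needed.
4 colors suffice: color 1 → {A, F}; color 2 → {C, E, G}; color 3 → {B, D, I}; color 4 → {H}.
That is already a proper 4-coloring.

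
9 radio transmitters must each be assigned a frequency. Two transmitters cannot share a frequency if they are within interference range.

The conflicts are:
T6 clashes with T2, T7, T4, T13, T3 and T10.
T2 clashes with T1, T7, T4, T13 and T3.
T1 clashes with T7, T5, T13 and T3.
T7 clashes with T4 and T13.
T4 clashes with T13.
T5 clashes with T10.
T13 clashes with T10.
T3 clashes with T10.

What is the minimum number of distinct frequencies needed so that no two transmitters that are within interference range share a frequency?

5

T6, T2, T7, T4, T13 are mutually in conflict, so at least 5 frequencies are needed.
5 frequencies suffice: frequency 1 → {T2, T10}; frequency 2 → {T6, T1}; frequency 3 → {T5, T13, T3}; frequency 4 → {T7}; frequency 5 → {T4}. Every pair that conflicts lands in different frequencies.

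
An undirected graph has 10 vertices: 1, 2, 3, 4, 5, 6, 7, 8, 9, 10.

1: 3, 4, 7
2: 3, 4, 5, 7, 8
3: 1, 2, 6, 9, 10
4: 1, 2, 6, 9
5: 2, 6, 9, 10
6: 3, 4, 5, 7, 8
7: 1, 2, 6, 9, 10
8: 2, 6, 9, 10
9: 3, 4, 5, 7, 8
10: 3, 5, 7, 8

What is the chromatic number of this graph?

5 and 6 are adjacent, so at least 2 colors are needed.
2 colors suffice: color red → {1, 2, 6, 9, 10}; color blue → {3, 4, 5, 7, 8}. Each edge has distinct colors on its endpoints.

2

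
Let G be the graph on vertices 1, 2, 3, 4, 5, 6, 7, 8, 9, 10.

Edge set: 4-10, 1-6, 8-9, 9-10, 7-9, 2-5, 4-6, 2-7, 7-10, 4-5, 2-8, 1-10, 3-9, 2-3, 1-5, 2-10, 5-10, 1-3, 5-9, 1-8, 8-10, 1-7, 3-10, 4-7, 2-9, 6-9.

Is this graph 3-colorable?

No

2, 5, 9, 10 form a clique, so at least 4 colors are needed.
So 3 colors are not enough.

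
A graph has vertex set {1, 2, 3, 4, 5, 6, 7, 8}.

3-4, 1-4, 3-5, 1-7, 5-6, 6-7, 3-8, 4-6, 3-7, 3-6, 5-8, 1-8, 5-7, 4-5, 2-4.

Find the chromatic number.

4

3, 4, 5, 6 form a clique, so at least 4 colors are needed.
One proper 4-coloring: 1=a, 2=a, 3=c, 4=b, 5=a, 6=d, 7=b, 8=b. No two adjacent vertices share a color.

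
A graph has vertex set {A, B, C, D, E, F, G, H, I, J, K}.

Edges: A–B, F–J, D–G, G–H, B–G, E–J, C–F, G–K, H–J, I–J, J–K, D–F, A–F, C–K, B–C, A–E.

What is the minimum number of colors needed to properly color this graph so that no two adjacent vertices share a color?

3

The cycle D-F-C-B-G-D has odd length 5, so it cannot be 2-colored; at least 3 colors are needed.
A valid assignment using 3 colors: A=red, B=blue, C=red, D=green, E=blue, F=blue, G=red, H=blue, I=blue, J=red, K=blue. No two adjacent vertices share a color.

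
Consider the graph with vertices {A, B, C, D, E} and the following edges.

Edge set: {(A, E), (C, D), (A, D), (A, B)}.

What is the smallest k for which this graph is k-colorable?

A and B are adjacent, so at least 2 colors are needed.
2 colors suffice: color red → {A, C}; color blue → {B, D, E}. No two adjacent vertices share a color.

2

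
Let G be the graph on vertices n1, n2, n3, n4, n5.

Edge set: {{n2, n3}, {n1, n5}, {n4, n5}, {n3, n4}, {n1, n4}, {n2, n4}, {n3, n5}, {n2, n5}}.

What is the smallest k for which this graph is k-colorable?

4

n2, n3, n4, n5 are mutually adjacent (a clique of size 4), so at least 4 colors are needed.
One proper 4-coloring: n1=3, n2=4, n3=3, n4=2, n5=1. Each edge has distinct colors on its endpoints.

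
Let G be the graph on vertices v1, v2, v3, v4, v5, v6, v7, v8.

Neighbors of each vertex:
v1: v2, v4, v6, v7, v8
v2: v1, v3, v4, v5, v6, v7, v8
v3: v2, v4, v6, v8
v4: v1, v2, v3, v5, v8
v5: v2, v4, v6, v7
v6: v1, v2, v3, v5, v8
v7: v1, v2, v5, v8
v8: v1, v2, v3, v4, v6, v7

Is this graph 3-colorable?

v1, v2, v7, v8 are mutually adjacent (a clique of size 4), so at least 4 colors are needed.
So 3 colors are not enough.

No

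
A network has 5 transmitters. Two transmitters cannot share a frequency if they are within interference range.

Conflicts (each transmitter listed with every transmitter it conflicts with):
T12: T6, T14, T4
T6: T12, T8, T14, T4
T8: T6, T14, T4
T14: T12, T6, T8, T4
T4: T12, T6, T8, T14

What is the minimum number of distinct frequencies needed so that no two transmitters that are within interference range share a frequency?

T6, T8, T14, T4 pairwise conflict, so at least 4 frequencies are needed.
4 frequencies suffice: T12=4, T6=2, T8=4, T14=1, T4=3. No two conflicting transmitters share a frequency.

4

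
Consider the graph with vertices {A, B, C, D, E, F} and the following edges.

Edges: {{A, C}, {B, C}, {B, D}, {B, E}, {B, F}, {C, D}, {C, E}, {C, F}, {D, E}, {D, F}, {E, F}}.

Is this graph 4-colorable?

No

B, C, D, E, F are pairwise adjacent (a clique of size 5), so at least 5 colors are needed.
So 4 colors are not enough.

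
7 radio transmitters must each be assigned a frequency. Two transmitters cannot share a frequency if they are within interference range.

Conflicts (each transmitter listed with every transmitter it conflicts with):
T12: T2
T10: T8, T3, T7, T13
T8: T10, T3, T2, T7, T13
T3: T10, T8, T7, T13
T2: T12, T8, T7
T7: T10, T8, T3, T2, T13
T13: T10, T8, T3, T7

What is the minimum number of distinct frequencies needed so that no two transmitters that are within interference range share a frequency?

T10, T8, T3, T7, T13 all conflict with each other, so at least 5 frequencies are needed.
5 frequencies suffice: frequency 1 → {T12, T7}; frequency 2 → {T8}; frequency 3 → {T3, T2}; frequency 4 → {T10}; frequency 5 → {T13}. Every pair that conflicts lands in different frequencies.

5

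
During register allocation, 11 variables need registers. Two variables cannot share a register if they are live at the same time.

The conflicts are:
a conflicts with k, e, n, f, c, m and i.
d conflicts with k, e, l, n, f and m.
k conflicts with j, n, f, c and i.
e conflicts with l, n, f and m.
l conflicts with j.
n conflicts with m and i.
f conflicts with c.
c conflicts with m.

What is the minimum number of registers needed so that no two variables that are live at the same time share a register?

4

d, e, n, m are mutually in conflict, so at least 4 registers are needed.
4 registers suffice: register 1 → {k, e}; register 2 → {a, d, j}; register 3 → {l, n, c}; register 4 → {f, m, i}. No two conflicting variables share a register.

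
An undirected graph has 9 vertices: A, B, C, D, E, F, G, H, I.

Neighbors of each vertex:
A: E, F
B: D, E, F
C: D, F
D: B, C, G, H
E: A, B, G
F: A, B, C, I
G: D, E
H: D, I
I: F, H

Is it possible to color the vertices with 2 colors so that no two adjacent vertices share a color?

No

The cycle I-F-B-D-H-I has odd length 5, so it cannot be 2-colored; at least 3 colors are needed.
So 2 colors are not enough.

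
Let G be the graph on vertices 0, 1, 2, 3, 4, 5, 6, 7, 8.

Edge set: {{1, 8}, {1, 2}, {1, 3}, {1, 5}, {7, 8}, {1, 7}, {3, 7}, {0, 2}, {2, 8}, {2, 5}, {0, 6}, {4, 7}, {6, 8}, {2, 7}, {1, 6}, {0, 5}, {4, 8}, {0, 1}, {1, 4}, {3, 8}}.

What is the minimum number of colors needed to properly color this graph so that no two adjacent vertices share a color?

4

1, 3, 7, 8 are mutually adjacent (a clique of size 4), so at least 4 colors are needed.
4 colors suffice: color a → {1}; color b → {0, 8}; color c → {5, 6, 7}; color d → {2, 3, 4}. Every edge joins two different colors.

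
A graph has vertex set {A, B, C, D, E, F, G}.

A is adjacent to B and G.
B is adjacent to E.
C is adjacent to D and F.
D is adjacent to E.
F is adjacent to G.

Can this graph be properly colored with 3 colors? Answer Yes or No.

The chromatic number is 3. The cycle D-E-B-A-G-F-C-D has odd length 7, so it cannot be 2-colored; at least 3 colors are needed.
3 colors suffice: A=1, B=2, C=2, D=3, E=1, F=1, G=2.
That is already a proper 3-coloring.

Yes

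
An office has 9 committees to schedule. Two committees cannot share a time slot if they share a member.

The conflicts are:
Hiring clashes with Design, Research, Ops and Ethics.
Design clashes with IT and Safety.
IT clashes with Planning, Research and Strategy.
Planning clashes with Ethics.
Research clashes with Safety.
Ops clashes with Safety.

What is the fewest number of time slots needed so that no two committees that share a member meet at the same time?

The cycle Ethics-Hiring-Research-IT-Planning-Ethics has odd length 5, so it cannot be 2-colored; at least 3 time slots are needed.
Using 3 time slots: Hiring=1, Design=2, IT=1, Planning=3, Research=2, Ops=2, Ethics=2, Safety=1, Strategy=2. Every pair that conflicts lands in different time slots.

3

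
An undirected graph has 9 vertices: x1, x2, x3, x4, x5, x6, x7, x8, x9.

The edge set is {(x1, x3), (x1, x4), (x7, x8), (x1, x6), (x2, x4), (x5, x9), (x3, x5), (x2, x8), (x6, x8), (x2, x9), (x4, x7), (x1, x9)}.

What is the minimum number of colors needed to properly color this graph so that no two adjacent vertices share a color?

The cycle x7-x8-x6-x1-x4-x7 has odd length 5, so it cannot be 2-colored; at least 3 colors are needed.
A valid assignment using 3 colors: x1=R, x2=G, x3=B, x4=B, x5=R, x6=B, x7=G, x8=R, x9=B. Every edge joins two different colors.

3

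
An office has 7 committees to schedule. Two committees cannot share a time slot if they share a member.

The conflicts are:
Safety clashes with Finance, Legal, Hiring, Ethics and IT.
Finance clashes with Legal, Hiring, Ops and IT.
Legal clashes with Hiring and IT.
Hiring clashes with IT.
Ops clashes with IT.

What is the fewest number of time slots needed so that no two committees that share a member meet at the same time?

Safety, Finance, Legal, Hiring, IT are mutually in conflict, so at least 5 time slots are needed.
5 time slots suffice: time slot 1 → {Ethics, IT}; time slot 2 → {Finance}; time slot 3 → {Safety, Ops}; time slot 4 → {Legal}; time slot 5 → {Hiring}. Each listed conflict is separated.

5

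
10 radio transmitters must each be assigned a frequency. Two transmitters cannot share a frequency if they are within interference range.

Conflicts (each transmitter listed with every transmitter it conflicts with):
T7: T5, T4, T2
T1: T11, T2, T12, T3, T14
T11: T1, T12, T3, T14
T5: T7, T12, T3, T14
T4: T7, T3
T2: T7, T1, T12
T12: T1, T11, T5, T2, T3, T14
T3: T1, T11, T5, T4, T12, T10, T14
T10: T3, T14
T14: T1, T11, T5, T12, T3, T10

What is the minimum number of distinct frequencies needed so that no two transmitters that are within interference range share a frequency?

T1, T11, T12, T3, T14 are mutually in conflict, so at least 5 frequencies are needed.
5 frequencies suffice: frequency 1 → {T7, T3}; frequency 2 → {T4, T2, T14}; frequency 3 → {T12, T10}; frequency 4 → {T1, T5}; frequency 5 → {T11}. Every pair that conflicts lands in different frequencies.

5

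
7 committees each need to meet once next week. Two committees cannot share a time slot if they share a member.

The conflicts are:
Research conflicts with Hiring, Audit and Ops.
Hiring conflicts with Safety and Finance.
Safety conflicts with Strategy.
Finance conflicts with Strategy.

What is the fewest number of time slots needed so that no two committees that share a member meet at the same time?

Research and Audit conflict, so at least 2 time slots are needed.
2 time slots suffice: time slot 1 → {Hiring, Audit, Strategy, Ops}; time slot 2 → {Research, Safety, Finance}. No two conflicting committees share a time slot.

2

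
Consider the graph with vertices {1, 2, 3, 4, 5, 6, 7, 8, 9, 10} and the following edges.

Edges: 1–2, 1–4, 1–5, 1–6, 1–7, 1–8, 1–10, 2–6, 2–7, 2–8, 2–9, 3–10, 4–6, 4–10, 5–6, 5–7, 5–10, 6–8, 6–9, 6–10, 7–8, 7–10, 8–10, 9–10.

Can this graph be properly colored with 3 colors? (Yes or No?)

1, 7, 8, 10 form a clique, so at least 4 colors are needed.
So 3 colors are not enough.

No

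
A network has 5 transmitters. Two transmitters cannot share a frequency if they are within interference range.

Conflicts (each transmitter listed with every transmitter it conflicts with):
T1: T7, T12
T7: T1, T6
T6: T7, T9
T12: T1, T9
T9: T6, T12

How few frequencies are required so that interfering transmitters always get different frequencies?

The cycle T6-T7-T1-T12-T9-T6 has odd length 5, so it cannot be 2-colored; at least 3 frequencies are needed.
3 frequencies suffice: frequency 1 → {T1, T9}; frequency 2 → {T6, T12}; frequency 3 → {T7}. Every pair that conflicts lands in different frequencies.

3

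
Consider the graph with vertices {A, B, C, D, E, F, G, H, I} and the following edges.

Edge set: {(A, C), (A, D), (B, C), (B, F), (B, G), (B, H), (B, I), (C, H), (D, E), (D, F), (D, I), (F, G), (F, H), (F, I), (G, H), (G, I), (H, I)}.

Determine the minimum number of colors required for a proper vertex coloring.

5

B, F, G, H, I form a clique, so at least 5 colors are needed.
5 colors suffice: A=green, B=green, C=red, D=blue, E=red, F=yellow, G=purple, H=blue, I=red. No two adjacent vertices share a color.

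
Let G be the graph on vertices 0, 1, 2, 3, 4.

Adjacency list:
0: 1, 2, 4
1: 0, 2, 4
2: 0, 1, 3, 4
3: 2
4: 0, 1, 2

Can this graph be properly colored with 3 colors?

0, 1, 2, 4 form a clique, so at least 4 colors are needed.
So 3 colors are not enough.

No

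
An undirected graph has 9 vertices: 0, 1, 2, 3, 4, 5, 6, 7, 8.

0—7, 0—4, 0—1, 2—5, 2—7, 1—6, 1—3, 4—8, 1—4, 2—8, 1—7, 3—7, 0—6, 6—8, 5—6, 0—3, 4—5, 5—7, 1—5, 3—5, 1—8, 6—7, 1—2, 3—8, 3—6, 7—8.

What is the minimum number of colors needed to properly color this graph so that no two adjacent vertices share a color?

5

0, 1, 3, 6, 7 are pairwise adjacent (a clique of size 5), so at least 5 colors are needed.
One proper 5-coloring: 0=d, 1=a, 2=c, 3=e, 4=b, 5=d, 6=c, 7=b, 8=d. No two adjacent vertices share a color.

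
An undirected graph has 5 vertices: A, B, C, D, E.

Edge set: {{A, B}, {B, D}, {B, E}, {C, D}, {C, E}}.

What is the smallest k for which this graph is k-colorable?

2

A and B are adjacent, so at least 2 colors are needed.
2 colors suffice: A=blue, B=red, C=red, D=blue, E=blue. Each edge has distinct colors on its endpoints.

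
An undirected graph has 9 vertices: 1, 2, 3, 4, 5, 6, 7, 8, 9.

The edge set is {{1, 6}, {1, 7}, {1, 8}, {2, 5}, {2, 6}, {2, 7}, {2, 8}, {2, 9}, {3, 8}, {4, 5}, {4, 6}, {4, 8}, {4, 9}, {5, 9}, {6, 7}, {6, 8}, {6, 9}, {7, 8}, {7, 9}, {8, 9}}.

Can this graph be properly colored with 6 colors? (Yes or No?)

The chromatic number is 5. 2, 6, 7, 8, 9 are pairwise adjacent (a clique of size 5), so at least 5 colors are needed.
A valid assignment using 5 colors: 1=c, 2=d, 3=b, 4=d, 5=a, 6=b, 7=e, 8=a, 9=c.
Since 6 ≥ 5, a proper 6-coloring certainly exists.

Yes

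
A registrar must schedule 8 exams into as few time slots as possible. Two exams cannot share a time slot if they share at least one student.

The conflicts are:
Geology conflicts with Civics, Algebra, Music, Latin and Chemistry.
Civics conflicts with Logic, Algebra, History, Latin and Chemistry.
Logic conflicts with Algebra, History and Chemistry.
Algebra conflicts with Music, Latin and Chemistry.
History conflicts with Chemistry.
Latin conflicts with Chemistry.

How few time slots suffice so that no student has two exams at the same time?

Geology, Civics, Algebra, Latin, Chemistry all conflict with each other, so at least 5 time slots are needed.
Using 5 time slots: Geology=4, Civics=3, Logic=4, Algebra=1, Music=2, History=1, Latin=5, Chemistry=2. Every pair that conflicts lands in different time slots.

5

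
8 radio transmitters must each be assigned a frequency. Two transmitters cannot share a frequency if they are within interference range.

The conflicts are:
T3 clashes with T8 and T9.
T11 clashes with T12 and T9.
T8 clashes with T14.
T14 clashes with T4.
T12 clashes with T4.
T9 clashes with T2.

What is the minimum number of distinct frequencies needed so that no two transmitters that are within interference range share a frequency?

3

The cycle T4-T12-T11-T9-T3-T8-T14-T4 has odd length 7, so it cannot be 2-colored; at least 3 frequencies are needed.
3 frequencies suffice: frequency 1 → {T8, T9, T4}; frequency 2 → {T3, T11, T14, T2}; frequency 3 → {T12}. Every pair that conflicts lands in different frequencies.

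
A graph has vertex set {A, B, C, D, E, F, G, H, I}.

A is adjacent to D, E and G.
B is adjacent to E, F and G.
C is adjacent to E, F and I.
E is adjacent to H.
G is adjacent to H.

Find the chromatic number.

C and E are adjacent, so at least 2 colors are needed.
One proper 2-coloring: A=2, B=2, C=2, D=1, E=1, F=1, G=1, H=2, I=1. No two adjacent vertices share a color.

2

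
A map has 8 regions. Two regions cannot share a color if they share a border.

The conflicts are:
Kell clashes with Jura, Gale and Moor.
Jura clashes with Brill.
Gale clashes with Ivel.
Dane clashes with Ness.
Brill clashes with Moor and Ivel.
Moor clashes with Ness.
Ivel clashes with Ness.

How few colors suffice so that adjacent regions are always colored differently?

3

The cycle Ivel-Brill-Jura-Kell-Gale-Ivel has odd length 5, so it cannot be 2-colored; at least 3 colors are needed.
A valid assignment using 3 colors: Kell=1, Jura=2, Gale=3, Dane=2, Brill=1, Moor=2, Ivel=2, Ness=1. No two conflicting regions share a color.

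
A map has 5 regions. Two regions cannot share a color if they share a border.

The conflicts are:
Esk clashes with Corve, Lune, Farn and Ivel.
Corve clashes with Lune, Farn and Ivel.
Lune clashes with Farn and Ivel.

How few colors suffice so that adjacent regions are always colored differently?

Esk, Corve, Lune, Ivel are mutually in conflict, so at least 4 colors are needed.
4 colors suffice: color 1 → {Corve}; color 2 → {Esk}; color 3 → {Lune}; color 4 → {Farn, Ivel}. No two conflicting regions share a color.

4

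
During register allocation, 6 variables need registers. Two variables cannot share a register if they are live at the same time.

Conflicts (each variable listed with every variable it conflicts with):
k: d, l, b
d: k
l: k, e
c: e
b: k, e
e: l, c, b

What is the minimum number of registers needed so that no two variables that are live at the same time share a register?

k and l conflict, so at least 2 registers are needed.
2 registers suffice: k=1, d=2, l=2, c=2, b=2, e=1. Each listed conflict is separated.

2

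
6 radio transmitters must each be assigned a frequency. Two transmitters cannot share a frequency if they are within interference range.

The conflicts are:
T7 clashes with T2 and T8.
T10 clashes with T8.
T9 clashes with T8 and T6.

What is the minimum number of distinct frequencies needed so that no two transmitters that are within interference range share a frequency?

T7 and T2 conflict, so at least 2 frequencies are needed.
2 frequencies suffice: frequency 1 → {T2, T8, T6}; frequency 2 → {T7, T10, T9}. No two conflicting transmitters share a frequency.

2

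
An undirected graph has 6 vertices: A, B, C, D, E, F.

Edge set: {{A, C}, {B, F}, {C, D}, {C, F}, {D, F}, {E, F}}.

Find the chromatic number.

3

C, D, F are pairwise adjacent, so at least 3 colors are needed.
3 colors suffice: color red → {A, F}; color blue → {B, C, E}; color green → {D}. Each edge has distinct colors on its endpoints.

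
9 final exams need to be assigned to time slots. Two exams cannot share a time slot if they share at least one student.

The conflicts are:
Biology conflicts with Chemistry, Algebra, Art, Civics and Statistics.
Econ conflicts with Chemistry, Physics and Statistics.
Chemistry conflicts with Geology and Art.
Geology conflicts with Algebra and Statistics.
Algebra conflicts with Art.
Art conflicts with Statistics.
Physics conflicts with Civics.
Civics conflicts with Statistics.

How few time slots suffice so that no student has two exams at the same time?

Biology, Algebra, Art are mutually in conflict, so at least 3 time slots are needed.
Using 3 time slots: Biology=1, Econ=1, Chemistry=2, Geology=1, Algebra=2, Art=3, Physics=2, Civics=3, Statistics=2. No two conflicting exams share a time slot.

3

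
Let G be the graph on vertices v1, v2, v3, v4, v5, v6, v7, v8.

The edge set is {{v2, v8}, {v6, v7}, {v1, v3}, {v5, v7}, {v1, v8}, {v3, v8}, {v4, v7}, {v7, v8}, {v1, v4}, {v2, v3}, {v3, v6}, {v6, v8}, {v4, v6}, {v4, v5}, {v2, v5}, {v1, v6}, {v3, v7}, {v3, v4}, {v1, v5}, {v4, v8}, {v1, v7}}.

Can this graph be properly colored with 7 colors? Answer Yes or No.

The chromatic number is 6. v1, v3, v4, v6, v7, v8 are pairwise adjacent (a clique of size 6), so at least 6 colors are needed.
6 colors suffice: color 1 → {v2, v7}; color 2 → {v4}; color 3 → {v1}; color 4 → {v3, v5}; color 5 → {v8}; color 6 → {v6}.
Since 7 ≥ 6, a proper 7-coloring certainly exists.

Yes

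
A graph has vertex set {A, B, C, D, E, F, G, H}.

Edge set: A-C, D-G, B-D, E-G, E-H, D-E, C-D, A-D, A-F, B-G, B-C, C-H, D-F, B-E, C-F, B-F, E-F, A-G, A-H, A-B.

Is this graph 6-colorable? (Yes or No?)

Yes

The chromatic number is 5. A, B, C, D, F are mutually adjacent (a clique of size 5), so at least 5 colors are needed.
One proper 5-coloring: A=3, B=2, C=5, D=1, E=3, F=4, G=4, H=1.
Since 6 ≥ 5, a proper 6-coloring certainly exists.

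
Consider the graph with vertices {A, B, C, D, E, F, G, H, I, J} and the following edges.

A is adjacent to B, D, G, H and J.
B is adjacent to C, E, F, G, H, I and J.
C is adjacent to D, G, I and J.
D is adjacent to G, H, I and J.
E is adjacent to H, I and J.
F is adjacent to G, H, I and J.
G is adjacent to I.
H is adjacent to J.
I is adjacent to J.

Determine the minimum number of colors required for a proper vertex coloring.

4

A, D, H, J form a clique, so at least 4 colors are needed.
4 colors suffice: color 1 → {G, J}; color 2 → {B, D}; color 3 → {H, I}; color 4 → {A, C, E, F}. Every edge joins two different colors.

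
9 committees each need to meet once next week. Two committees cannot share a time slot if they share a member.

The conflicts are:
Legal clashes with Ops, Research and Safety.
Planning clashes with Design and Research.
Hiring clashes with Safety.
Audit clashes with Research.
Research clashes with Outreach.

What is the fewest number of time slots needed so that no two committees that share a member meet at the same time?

Hiring and Safety conflict, so at least 2 time slots are needed.
2 time slots suffice: Legal=2, Planning=2, Design=1, Ops=1, Hiring=2, Audit=2, Research=1, Safety=1, Outreach=2. No two conflicting committees share a time slot.

2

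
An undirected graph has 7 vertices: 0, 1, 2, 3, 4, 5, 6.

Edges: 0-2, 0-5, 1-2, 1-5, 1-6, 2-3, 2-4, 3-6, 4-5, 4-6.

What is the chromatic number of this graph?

2

4 and 6 are adjacent, so at least 2 colors are needed.
A valid assignment using 2 colors: 0=b, 1=b, 2=a, 3=b, 4=b, 5=a, 6=a. No two adjacent vertices share a color.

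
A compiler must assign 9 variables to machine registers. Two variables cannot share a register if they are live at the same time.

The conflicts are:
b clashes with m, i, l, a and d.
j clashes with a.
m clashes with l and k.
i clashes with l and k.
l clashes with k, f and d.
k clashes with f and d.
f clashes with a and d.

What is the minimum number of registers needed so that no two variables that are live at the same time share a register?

4

l, k, f, d pairwise conflict, so at least 4 registers are needed.
4 registers suffice: register 1 → {l, a}; register 2 → {b, j, k}; register 3 → {m, i, f}; register 4 → {d}. No two conflicting variables share a register.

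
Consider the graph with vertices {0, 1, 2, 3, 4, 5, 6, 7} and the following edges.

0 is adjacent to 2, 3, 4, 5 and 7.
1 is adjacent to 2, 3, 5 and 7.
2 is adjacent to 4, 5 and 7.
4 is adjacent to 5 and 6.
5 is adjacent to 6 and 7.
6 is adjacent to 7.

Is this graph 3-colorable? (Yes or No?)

0, 2, 4, 5 are pairwise adjacent (a clique of size 4), so at least 4 colors are needed.
So 3 colors are not enough.

No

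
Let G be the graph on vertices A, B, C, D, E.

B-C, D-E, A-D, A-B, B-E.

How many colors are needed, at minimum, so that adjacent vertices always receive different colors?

2

D and E are adjacent, so at least 2 colors are needed.
2 colors suffice: A=blue, B=red, C=blue, D=red, E=blue. Each edge has distinct colors on its endpoints.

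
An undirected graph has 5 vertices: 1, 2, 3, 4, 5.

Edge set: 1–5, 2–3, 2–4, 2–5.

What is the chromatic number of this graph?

2

2 and 4 are adjacent, so at least 2 colors are needed.
One proper 2-coloring: 1=a, 2=a, 3=b, 4=b, 5=b. Each edge has distinct colors on its endpoints.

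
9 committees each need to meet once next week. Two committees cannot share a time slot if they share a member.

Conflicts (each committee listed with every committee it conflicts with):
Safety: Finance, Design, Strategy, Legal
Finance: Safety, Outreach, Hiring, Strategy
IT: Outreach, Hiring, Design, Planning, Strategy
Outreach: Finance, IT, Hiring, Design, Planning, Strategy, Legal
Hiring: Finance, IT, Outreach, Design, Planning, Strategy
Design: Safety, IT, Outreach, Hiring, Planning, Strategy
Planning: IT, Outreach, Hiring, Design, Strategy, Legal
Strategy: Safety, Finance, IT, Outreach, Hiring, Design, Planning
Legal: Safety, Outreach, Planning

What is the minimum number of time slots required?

IT, Outreach, Hiring, Design, Planning, Strategy pairwise conflict, so at least 6 time slots are needed.
6 time slots suffice: time slot 1 → {Safety, Outreach}; time slot 2 → {Strategy, Legal}; time slot 3 → {Finance, Planning}; time slot 4 → {Design}; time slot 5 → {Hiring}; time slot 6 → {IT}. Each listed conflict is separated.

6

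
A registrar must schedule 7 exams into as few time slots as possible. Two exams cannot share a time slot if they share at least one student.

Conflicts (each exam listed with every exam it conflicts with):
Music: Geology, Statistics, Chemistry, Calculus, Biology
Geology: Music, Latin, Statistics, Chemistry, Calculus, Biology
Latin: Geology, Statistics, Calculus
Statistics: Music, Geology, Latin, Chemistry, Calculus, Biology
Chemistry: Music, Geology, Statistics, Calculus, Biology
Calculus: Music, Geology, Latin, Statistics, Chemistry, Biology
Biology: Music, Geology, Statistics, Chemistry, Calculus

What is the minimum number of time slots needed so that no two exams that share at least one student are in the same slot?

6

Music, Geology, Statistics, Chemistry, Calculus, Biology are mutually in conflict, so at least 6 time slots are needed.
A valid assignment using 6 time slots: Music=4, Geology=3, Latin=4, Statistics=2, Chemistry=6, Calculus=1, Biology=5. Each listed conflict is separated.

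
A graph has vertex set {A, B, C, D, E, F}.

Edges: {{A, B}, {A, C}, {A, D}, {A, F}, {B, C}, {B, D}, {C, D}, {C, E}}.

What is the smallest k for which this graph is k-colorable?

A, B, C, D form a clique, so at least 4 colors are needed.
4 colors suffice: color 1 → {C, F}; color 2 → {A, E}; color 3 → {B}; color 4 → {D}. Every edge joins two different colors.

4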